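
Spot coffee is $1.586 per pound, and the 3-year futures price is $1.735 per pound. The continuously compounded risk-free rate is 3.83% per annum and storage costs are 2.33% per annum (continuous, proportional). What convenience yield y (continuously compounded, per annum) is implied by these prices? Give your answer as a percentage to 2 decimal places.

3.17%

F = S·e^((r+u−y)T) ⇒ (r+u−y) = ln(F/S)/T
ln(1.735/1.586) = 0.089792; /T ⇒ 0.029931
y = r + u − ln(F/S)/T = 0.0383 + 0.0233 − 0.029931 = 0.031669
y = 3.17%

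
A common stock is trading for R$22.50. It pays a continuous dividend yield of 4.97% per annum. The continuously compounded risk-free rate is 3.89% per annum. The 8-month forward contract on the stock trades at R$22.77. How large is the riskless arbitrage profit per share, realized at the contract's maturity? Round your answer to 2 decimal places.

R$0.43 per share

Fair forward: F* = S·e^(carry·T), with carry = (r − q) = 0.0389 − 0.0497 = -0.0108
F* = 22.50 · e^(-0.0108 × 8/12) = 22.50 · e^-0.007200 = 22.50 × 0.992826 = R$22.3386
Market R$22.77 > fair R$22.3386: forward overpriced → cash-and-carry (buy spot, short the forward).
At maturity, profit = |F_mkt − F*| = |22.77 − 22.3386| = R$0.43 per share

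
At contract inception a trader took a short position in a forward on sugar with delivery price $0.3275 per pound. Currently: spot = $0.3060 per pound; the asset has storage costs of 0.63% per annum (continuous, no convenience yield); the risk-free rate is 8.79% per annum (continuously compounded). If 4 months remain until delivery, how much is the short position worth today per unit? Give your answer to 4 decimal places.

Current fair forward for the remaining 4 months: F = S·e^((r + u)·T), (r + u) = 0.0879 + 0.0063 = 0.0942
F = 0.3060 · e^(0.0942 × 4/12) = 0.3060 × 1.031898 = 0.3158
Value of long forward = (F − K)·e^(−rT) = (0.3158 − 0.3275) · e^(−0.0879·4/12)
= -0.0117 × 0.971125 = -0.0114
Short position value = −(long value) = $0.0114

$0.0114 per pound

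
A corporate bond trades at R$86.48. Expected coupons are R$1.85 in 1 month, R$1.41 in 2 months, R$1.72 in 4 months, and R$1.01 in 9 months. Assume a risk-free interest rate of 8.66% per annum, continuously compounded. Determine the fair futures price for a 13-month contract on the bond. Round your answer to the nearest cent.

R$88.57

PV(coupons) I = 1.85·e^(−0.0866·1/12) + 1.41·e^(−0.0866·2/12) + 1.72·e^(−0.0866·4/12) + 1.01·e^(−0.0866·9/12)
I = 1.8367 + 1.3898 + 1.6711 + 0.9465 = 5.8441
F = (S − I)·e^(rT) = (86.48 − 5.8441) · e^(0.0866·13/12)
= 80.6359 · e^0.093817 = 80.6359 × 1.098359 = R$88.57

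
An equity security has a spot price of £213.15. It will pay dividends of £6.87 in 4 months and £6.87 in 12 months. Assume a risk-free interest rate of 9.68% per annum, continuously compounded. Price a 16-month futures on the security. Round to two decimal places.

£227.85

PV(dividends) I = 6.87·e^(−0.0968·4/12) + 6.87·e^(−0.0968·12/12)
I = 6.6519 + 6.2362 = 12.8881
F = (S − I)·e^(rT) = (213.15 − 12.8881) · e^(0.0968·16/12)
= 200.2619 · e^0.129067 = 200.2619 × 1.137766 = £227.85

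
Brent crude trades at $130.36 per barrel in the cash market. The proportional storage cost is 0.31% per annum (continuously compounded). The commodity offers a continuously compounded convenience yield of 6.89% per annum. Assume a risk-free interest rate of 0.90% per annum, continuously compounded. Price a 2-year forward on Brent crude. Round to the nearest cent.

$116.36 per barrel

Net carry = r + u − y = 0.0090 + 0.0031 − 0.0689 = -0.0568
F = S·e^((r+u−y)T) = 130.36 · e^(-0.0568 × 2) = 130.36 · e^-0.113600
= 130.36 × 0.892615 = $116.36 per barrel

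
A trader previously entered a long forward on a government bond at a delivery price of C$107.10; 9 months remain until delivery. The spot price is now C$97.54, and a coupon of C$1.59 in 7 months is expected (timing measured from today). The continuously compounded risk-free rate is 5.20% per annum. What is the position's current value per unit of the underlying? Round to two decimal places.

PV(remaining coupons) I = 1.59·e^(−0.0520·7/12) = 1.5425
Current forward F = (S − I)·e^(rT) = (97.54 − 1.5425)·e^(0.0520·9/12) = 95.9975 × 1.039770 = 99.8153
Value (long) = (F − K)·e^(−rT) = (99.8153 − 107.10) × 0.961751 = -7.0061
Value = -C$7.01

-C$7.01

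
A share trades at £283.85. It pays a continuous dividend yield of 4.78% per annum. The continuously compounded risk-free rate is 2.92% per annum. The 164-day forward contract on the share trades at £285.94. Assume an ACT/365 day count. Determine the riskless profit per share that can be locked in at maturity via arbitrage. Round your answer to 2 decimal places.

£4.45 per share

Fair forward: F* = S·e^(carry·T), with carry = (r − q) = 0.0292 − 0.0478 = -0.0186
F* = 283.85 · e^(-0.0186 × 164/365) = 283.85 · e^-0.008357 = 283.85 × 0.991678 = £281.4878
Market £285.94 > fair £281.4878: forward overpriced → cash-and-carry (buy spot, short the forward).
At maturity, profit = |F_mkt − F*| = |285.94 − 281.4878| = £4.45 per share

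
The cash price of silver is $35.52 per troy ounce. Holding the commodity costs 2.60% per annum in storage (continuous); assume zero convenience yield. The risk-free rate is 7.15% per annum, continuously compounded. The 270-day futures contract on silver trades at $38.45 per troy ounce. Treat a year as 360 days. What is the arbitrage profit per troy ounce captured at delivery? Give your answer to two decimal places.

Fair futures: F* = S·e^(carry·T), with carry = (r + u) = 0.0715 + 0.0260 = 0.0975
F* = 35.52 · e^(0.0975 × 270/360) = 35.52 · e^0.073125 = 35.52 × 1.075865 = $38.2147
Market $38.45 > fair $38.2147: forward overpriced → cash-and-carry (buy spot, short the forward).
At maturity, profit = |F_mkt − F*| = |38.45 − 38.2147| = $0.24 per troy ounce

$0.24 per troy ounce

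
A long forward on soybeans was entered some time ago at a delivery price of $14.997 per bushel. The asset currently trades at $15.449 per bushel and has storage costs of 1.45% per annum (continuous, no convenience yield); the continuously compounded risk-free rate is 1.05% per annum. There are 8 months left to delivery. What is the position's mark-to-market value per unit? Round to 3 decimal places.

$0.707 per bushel

Current fair forward for the remaining 8 months: F = S·e^((r + u)·T), (r + u) = 0.0105 + 0.0145 = 0.0250
F = 15.449 · e^(0.0250 × 8/12) = 15.449 × 1.016806 = 15.7086
Value of long forward = (F − K)·e^(−rT) = (15.7086 − 14.997) · e^(−0.0105·8/12)
= 0.7116 × 0.993024 = 0.707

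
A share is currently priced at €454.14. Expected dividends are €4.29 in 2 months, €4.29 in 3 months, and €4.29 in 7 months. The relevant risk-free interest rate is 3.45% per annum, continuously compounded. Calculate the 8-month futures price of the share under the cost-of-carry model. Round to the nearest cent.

PV(dividends) I = 4.29·e^(−0.0345·2/12) + 4.29·e^(−0.0345·3/12) + 4.29·e^(−0.0345·7/12)
I = 4.2654 + 4.2532 + 4.2045 = 12.7231
F = (S − I)·e^(rT) = (454.14 − 12.7231) · e^(0.0345·8/12)
= 441.4169 · e^0.023000 = 441.4169 × 1.023267 = €451.69

€451.69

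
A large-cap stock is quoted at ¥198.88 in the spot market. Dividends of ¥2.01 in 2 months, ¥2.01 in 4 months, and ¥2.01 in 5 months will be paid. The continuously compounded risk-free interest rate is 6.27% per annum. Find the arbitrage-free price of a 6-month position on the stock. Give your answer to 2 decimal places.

PV(dividends) I = 2.01·e^(−0.0627·2/12) + 2.01·e^(−0.0627·4/12) + 2.01·e^(−0.0627·5/12)
I = 1.9891 + 1.9684 + 1.9582 = 5.9157
F = (S − I)·e^(rT) = (198.88 − 5.9157) · e^(0.0627·6/12)
= 192.9643 · e^0.031350 = 192.9643 × 1.031847 = ¥199.11

¥199.11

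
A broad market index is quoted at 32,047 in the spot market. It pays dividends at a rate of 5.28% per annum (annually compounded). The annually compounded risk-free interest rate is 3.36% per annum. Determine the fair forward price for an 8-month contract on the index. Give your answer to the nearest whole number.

F = S · (1+r)^T / (1+q)^T
= 32047 × 1.022276 / 1.034897 = 32047 × 0.987805
F = 31,656

31,656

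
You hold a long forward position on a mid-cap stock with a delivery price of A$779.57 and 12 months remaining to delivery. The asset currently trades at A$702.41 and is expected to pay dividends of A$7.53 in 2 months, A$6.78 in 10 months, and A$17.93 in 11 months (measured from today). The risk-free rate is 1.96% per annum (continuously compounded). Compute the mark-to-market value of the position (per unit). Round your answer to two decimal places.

-A$93.82

PV(remaining dividends) I = 7.53·e^(−0.0196·2/12) + 6.78·e^(−0.0196·10/12) + 17.93·e^(−0.0196·11/12) = 31.7863
Current forward F = (S − I)·e^(rT) = (702.41 − 31.7863)·e^(0.0196·12/12) = 670.6237 × 1.019793 = 683.8974
Value (long) = (F − K)·e^(−rT) = (683.8974 − 779.57) × 0.980591 = -93.8157
Value = -A$93.82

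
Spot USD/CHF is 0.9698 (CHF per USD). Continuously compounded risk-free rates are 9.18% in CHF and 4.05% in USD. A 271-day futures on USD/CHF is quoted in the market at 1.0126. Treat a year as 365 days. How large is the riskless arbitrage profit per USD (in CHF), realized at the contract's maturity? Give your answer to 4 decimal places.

Fair futures: F* = S·e^(carry·T), with carry = (r_CHF − r_USD) = 0.0918 − 0.0405 = 0.0513
F* = 0.9698 · e^(0.0513 × 271/365) = 0.9698 · e^0.038088 = 0.9698 × 1.038823 = 1.0075
Market 1.0126 > fair 1.0075: forward overpriced → cash-and-carry (buy spot, short the forward).
At maturity, profit = |F_mkt − F*| = |1.0126 − 1.0075| = 0.0051 per USD (in CHF)

0.0051 per USD (in CHF)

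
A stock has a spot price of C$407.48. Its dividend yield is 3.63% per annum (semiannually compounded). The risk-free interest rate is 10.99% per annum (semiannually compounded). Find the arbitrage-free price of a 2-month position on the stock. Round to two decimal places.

F = S · (1+r/2)^(2T) / (1+q/2)^(2T)
= 407.48 × 1.017991 / 1.006014 = 407.48 × 1.011905
F = C$412.33

C$412.33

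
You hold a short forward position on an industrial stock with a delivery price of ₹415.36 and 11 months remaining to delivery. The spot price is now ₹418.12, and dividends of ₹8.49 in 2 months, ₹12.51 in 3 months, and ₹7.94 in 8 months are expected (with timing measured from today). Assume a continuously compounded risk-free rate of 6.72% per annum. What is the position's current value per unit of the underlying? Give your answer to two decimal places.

₹0.72

PV(remaining dividends) I = 8.49·e^(−0.0672·2/12) + 12.51·e^(−0.0672·3/12) + 7.94·e^(−0.0672·8/12) = 28.2892
Current forward F = (S − I)·e^(rT) = (418.12 − 28.2892)·e^(0.0672·11/12) = 389.8308 × 1.063537 = 414.5995
Value (long) = (F − K)·e^(−rT) = (414.5995 − 415.36) × 0.940259 = -0.7151
Short position value = −(long value) = ₹0.72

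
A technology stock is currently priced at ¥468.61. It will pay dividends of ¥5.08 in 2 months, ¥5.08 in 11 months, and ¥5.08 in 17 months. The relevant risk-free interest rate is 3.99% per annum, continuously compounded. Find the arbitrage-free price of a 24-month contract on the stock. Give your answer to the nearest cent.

¥491.57

PV(dividends) I = 5.08·e^(−0.0399·2/12) + 5.08·e^(−0.0399·11/12) + 5.08·e^(−0.0399·17/12)
I = 5.0463 + 4.8976 + 4.8008 = 14.7447
F = (S − I)·e^(rT) = (468.61 − 14.7447) · e^(0.0399·24/12)
= 453.8653 · e^0.079800 = 453.8653 × 1.083070 = ¥491.57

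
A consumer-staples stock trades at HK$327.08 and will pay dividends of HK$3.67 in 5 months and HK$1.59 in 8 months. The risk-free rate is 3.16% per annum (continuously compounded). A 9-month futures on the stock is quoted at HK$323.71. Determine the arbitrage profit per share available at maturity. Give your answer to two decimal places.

HK$5.91 per share

PV(dividends) I = 3.67·e^(−0.0316·5/12) + 1.59·e^(−0.0316·8/12) = 5.1788
Fair futures F* = (S − I)·e^(rT) = (327.08 − 5.1788)·e^0.023700 = 321.9012 × 1.023983 = 329.6214
Market HK$323.71 < fair 329.6214: forward underpriced → reverse cash-and-carry (short the stock, invest proceeds at r, pay the dividends, go long the forward).
Profit at T = |F_mkt − F*| = |323.71 − 329.6214| = HK$5.91 per share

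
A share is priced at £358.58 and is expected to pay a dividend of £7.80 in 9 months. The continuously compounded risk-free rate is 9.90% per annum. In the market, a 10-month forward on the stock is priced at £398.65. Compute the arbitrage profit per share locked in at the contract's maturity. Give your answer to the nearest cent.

£17.10 per share

PV(dividends) I = 7.80·e^(−0.0990·9/12) = 7.2418
Fair forward F* = (S − I)·e^(rT) = (358.58 − 7.2418)·e^0.082500 = 351.3382 × 1.085999 = 381.5529
Market £398.65 > fair 381.5529: forward overpriced → cash-and-carry (borrow at r, buy the stock and collect the dividends, short the forward).
Profit at T = |F_mkt − F*| = |398.65 − 381.5529| = £17.10 per share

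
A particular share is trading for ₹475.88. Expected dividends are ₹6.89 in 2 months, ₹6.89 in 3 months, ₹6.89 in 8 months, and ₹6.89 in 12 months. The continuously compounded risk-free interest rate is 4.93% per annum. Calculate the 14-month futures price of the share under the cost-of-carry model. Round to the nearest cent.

PV(dividends) I = 6.89·e^(−0.0493·2/12) + 6.89·e^(−0.0493·3/12) + 6.89·e^(−0.0493·8/12) + 6.89·e^(−0.0493·12/12)
I = 6.8336 + 6.8056 + 6.6672 + 6.5586 = 26.8650
F = (S − I)·e^(rT) = (475.88 − 26.8650) · e^(0.0493·14/12)
= 449.0150 · e^0.057517 = 449.0150 × 1.059203 = ₹475.60

₹475.60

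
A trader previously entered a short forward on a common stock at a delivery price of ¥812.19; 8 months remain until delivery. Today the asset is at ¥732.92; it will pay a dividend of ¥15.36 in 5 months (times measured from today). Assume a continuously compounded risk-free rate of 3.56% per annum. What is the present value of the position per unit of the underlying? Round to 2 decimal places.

PV(remaining dividends) I = 15.36·e^(−0.0356·5/12) = 15.1338
Current forward F = (S − I)·e^(rT) = (732.92 − 15.1338)·e^(0.0356·8/12) = 717.7862 × 1.024017 = 735.0253
Value (long) = (F − K)·e^(−rT) = (735.0253 − 812.19) × 0.976546 = -75.3549
Short position value = −(long value) = ¥75.35

¥75.35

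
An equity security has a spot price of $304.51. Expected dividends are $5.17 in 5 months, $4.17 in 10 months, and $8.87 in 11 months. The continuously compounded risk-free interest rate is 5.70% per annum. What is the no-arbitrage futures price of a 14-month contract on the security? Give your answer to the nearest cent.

PV(dividends) I = 5.17·e^(−0.0570·5/12) + 4.17·e^(−0.0570·10/12) + 8.87·e^(−0.0570·11/12)
I = 5.0487 + 3.9766 + 8.4184 = 17.4437
F = (S − I)·e^(rT) = (304.51 − 17.4437) · e^(0.0570·14/12)
= 287.0663 · e^0.066500 = 287.0663 × 1.068761 = $306.81

$306.81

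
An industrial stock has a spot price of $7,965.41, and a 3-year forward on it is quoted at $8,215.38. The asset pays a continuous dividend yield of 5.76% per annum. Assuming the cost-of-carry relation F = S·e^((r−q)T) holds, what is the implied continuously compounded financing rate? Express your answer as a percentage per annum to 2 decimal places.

From F = S·e^((r−q)T): (r − q) = ln(F/S)/T
ln(8215.38/7965.41) = ln(1.031382) = 0.030900
(r − q) = 0.030900 / (3) = 0.010300
r = ln(F/S)/T + q = 0.010300 + 0.0576 = 0.067900
r = 6.79%

6.79%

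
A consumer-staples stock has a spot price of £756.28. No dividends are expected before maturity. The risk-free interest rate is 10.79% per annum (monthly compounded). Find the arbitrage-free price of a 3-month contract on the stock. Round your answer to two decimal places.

£776.86

F = S · (1+r/12)^(12T)
= 756.28 × 1.027218
F = £776.86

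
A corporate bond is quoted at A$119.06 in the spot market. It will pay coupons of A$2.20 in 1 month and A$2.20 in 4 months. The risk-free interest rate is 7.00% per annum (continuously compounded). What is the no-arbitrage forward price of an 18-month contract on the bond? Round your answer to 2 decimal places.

PV(coupons) I = 2.20·e^(−0.0700·1/12) + 2.20·e^(−0.0700·4/12)
I = 2.1872 + 2.1493 = 4.3365
F = (S − I)·e^(rT) = (119.06 − 4.3365) · e^(0.0700·18/12)
= 114.7235 · e^0.105000 = 114.7235 × 1.110711 = A$127.42

A$127.42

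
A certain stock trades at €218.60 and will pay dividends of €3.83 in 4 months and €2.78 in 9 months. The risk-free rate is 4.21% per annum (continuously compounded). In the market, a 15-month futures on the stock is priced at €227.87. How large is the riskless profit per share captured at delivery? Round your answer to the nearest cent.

PV(dividends) I = 3.83·e^(−0.0421·4/12) + 2.78·e^(−0.0421·9/12) = 6.4702
Fair futures F* = (S − I)·e^(rT) = (218.60 − 6.4702)·e^0.052625 = 212.1298 × 1.054034 = 223.5920
Market €227.87 > fair 223.5920: forward overpriced → cash-and-carry (borrow at r, buy the stock and collect the dividends, short the forward).
Profit at T = |F_mkt − F*| = |227.87 − 223.5920| = €4.28 per share

€4.28 per share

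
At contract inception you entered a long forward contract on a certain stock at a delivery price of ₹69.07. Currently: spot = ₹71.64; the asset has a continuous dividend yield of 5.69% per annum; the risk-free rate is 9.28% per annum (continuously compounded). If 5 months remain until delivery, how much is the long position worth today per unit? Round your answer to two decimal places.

₹3.51

Current fair forward for the remaining 5 months: F = S·e^((r − q)·T), (r − q) = 0.0928 − 0.0569 = 0.0359
F = 71.64 · e^(0.0359 × 5/12) = 71.64 × 1.015071 = 72.7197
Value of long forward = (F − K)·e^(−rT) = (72.7197 − 69.07) · e^(−0.0928·5/12)
= 3.6497 × 0.962071 = 3.51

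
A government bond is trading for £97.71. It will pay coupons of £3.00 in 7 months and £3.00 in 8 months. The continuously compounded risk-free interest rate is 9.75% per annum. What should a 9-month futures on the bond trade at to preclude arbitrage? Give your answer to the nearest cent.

£99.05

PV(coupons) I = 3.00·e^(−0.0975·7/12) + 3.00·e^(−0.0975·8/12)
I = 2.8341 + 2.8112 = 5.6453
F = (S − I)·e^(rT) = (97.71 − 5.6453) · e^(0.0975·9/12)
= 92.0647 · e^0.073125 = 92.0647 × 1.075865 = £99.05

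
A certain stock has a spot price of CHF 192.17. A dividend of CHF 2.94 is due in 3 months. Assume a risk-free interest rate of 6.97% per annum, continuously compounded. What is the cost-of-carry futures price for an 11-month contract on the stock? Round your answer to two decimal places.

CHF 201.77

PV(dividends) I = 2.94·e^(−0.0697·3/12)
I = 2.8892
F = (S − I)·e^(rT) = (192.17 − 2.8892) · e^(0.0697·11/12)
= 189.2808 · e^0.063892 = 189.2808 × 1.065977 = CHF 201.77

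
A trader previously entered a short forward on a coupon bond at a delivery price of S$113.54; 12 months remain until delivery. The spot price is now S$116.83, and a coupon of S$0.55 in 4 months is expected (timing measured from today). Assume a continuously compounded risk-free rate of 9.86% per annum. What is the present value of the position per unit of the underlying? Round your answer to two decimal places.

-S$13.42

PV(remaining coupons) I = 0.55·e^(−0.0986·4/12) = 0.5322
Current forward F = (S − I)·e^(rT) = (116.83 − 0.5322)·e^(0.0986·12/12) = 116.2978 × 1.103625 = 128.3492
Value (long) = (F − K)·e^(−rT) = (128.3492 − 113.54) × 0.906105 = 13.4187
Short position value = −(long value) = -S$13.42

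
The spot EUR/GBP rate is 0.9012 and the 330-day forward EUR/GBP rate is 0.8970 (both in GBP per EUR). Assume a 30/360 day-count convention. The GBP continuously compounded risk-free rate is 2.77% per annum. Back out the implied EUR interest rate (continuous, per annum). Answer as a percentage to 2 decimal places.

3.28%

F = S·e^((r_GBP − r_EUR)T) ⇒ r_EUR = r_GBP − ln(F/S)/T
ln(0.8970/0.9012) = -0.004671; /(330/360) = -0.005096
r_EUR = 0.0277 + 0.005096 = 0.032796
r_EUR = 3.28%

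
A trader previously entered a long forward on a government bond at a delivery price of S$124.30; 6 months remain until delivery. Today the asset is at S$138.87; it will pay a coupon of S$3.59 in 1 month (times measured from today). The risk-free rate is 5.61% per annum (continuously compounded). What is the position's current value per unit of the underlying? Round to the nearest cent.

S$14.43

PV(remaining coupons) I = 3.59·e^(−0.0561·1/12) = 3.5733
Current forward F = (S − I)·e^(rT) = (138.87 − 3.5733)·e^(0.0561·6/12) = 135.2967 × 1.028447 = 139.1455
Value (long) = (F − K)·e^(−rT) = (139.1455 − 124.30) × 0.972340 = 14.4349
Value = S$14.43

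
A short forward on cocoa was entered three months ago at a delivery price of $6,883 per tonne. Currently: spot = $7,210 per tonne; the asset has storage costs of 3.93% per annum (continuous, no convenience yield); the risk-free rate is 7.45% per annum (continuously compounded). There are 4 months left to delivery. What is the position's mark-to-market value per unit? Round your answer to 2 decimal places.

Current fair forward for the remaining 4 months: F = S·e^((r + u)·T), (r + u) = 0.0745 + 0.0393 = 0.1138
F = 7210 · e^(0.1138 × 4/12) = 7210 × 1.03866199 = 7488.7529
Value of long forward = (F − K)·e^(−rT) = (7488.7529 − 6883) · e^(−0.0745·4/12)
= 605.7529 × 0.97547248 = 590.90
Short position value = −(long value) = -$590.90

-$590.90 per tonne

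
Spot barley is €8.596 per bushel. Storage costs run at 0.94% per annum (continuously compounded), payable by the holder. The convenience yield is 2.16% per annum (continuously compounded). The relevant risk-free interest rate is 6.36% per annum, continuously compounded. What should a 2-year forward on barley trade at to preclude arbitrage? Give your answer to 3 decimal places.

Net carry = r + u − y = 0.0636 + 0.0094 − 0.0216 = 0.0514
F = S·e^((r+u−y)T) = 8.596 · e^(0.0514 × 2) = 8.596 · e^0.102800
= 8.596 × 1.108270 = €9.527 per bushel

€9.527 per bushel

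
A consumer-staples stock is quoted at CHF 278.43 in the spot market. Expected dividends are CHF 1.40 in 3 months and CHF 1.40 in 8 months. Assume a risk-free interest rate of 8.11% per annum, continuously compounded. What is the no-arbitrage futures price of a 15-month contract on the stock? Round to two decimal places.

CHF 305.15

PV(dividends) I = 1.40·e^(−0.0811·3/12) + 1.40·e^(−0.0811·8/12)
I = 1.3719 + 1.3263 = 2.6982
F = (S − I)·e^(rT) = (278.43 − 2.6982) · e^(0.0811·15/12)
= 275.7318 · e^0.101375 = 275.7318 × 1.106692 = CHF 305.15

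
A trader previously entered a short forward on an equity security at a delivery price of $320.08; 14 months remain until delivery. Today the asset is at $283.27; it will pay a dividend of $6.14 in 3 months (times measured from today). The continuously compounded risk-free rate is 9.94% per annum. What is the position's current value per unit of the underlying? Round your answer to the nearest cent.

$7.75

PV(remaining dividends) I = 6.14·e^(−0.0994·3/12) = 5.9893
Current forward F = (S − I)·e^(rT) = (283.27 − 5.9893)·e^(0.0994·14/12) = 277.2807 × 1.122958 = 311.3746
Value (long) = (F − K)·e^(−rT) = (311.3746 − 320.08) × 0.890505 = -7.7522
Short position value = −(long value) = $7.75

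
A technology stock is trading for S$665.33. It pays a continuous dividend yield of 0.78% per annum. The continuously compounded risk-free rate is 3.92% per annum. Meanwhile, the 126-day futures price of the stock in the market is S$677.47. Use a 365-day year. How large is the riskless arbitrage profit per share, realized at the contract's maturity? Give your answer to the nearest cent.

S$4.89 per share

Fair futures: F* = S·e^(carry·T), with carry = (r − q) = 0.0392 − 0.0078 = 0.0314
F* = 665.33 · e^(0.0314 × 126/365) = 665.33 · e^0.010839 = 665.33 × 1.010898 = S$672.5808
Market S$677.47 > fair S$672.5808: forward overpriced → cash-and-carry (buy spot, short the forward).
At maturity, profit = |F_mkt − F*| = |677.47 − 672.5808| = S$4.89 per share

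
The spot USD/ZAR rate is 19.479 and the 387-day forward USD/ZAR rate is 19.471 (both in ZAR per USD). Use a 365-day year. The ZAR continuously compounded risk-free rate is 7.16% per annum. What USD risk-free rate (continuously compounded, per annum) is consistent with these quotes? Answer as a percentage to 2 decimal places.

F = S·e^((r_ZAR − r_USD)T) ⇒ r_USD = r_ZAR − ln(F/S)/T
ln(19.471/19.479) = -0.000411; /(387/365) = -0.000388
r_USD = 0.0716 + 0.000388 = 0.071988
r_USD = 7.20%

7.20%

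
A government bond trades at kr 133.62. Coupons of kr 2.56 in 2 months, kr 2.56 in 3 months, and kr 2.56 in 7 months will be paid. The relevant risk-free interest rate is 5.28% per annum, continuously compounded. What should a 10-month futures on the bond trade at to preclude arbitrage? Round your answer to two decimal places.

PV(coupons) I = 2.56·e^(−0.0528·2/12) + 2.56·e^(−0.0528·3/12) + 2.56·e^(−0.0528·7/12)
I = 2.5376 + 2.5264 + 2.4824 = 7.5464
F = (S − I)·e^(rT) = (133.62 − 7.5464) · e^(0.0528·10/12)
= 126.0736 · e^0.044000 = 126.0736 × 1.044982 = kr 131.74

kr 131.74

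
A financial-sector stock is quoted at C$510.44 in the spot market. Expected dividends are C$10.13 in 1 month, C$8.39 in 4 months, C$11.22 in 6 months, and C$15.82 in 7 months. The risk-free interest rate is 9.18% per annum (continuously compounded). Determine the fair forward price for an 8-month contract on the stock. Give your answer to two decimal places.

PV(dividends) I = 10.13·e^(−0.0918·1/12) + 8.39·e^(−0.0918·4/12) + 11.22·e^(−0.0918·6/12) + 15.82·e^(−0.0918·7/12)
I = 10.0528 + 8.1372 + 10.7166 + 14.9951 = 43.9017
F = (S − I)·e^(rT) = (510.44 − 43.9017) · e^(0.0918·8/12)
= 466.5383 · e^0.061200 = 466.5383 × 1.063112 = C$495.98

C$495.98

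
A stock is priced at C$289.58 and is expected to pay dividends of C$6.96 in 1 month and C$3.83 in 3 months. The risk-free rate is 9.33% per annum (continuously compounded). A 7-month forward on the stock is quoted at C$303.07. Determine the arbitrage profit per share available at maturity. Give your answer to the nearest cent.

PV(dividends) I = 6.96·e^(−0.0933·1/12) + 3.83·e^(−0.0933·3/12) = 10.6478
Fair forward F* = (S − I)·e^(rT) = (289.58 − 10.6478)·e^0.054425 = 278.9322 × 1.055933 = 294.5337
Market C$303.07 > fair 294.5337: forward overpriced → cash-and-carry (borrow at r, buy the stock and collect the dividends, short the forward).
Profit at T = |F_mkt − F*| = |303.07 − 294.5337| = C$8.54 per share

C$8.54 per share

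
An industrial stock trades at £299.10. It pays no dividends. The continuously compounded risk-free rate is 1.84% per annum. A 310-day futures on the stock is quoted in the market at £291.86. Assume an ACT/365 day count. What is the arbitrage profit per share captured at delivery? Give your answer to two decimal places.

£11.95 per share

Fair futures: F* = S·e^(carry·T), with carry = r = 0.0184
F* = 299.10 · e^(0.0184 × 310/365) = 299.10 · e^0.015627 = 299.10 × 1.015750 = £303.8108
Market £291.86 < fair £303.8108: forward underpriced → reverse cash-and-carry (short spot, go long the forward).
At maturity, profit = |F_mkt − F*| = |291.86 − 303.8108| = £11.95 per share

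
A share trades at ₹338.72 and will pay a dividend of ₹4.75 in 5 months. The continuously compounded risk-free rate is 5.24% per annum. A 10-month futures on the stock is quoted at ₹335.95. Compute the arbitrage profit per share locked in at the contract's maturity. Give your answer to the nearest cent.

PV(dividends) I = 4.75·e^(−0.0524·5/12) = 4.6474
Fair futures F* = (S − I)·e^(rT) = (338.72 − 4.6474)·e^0.043667 = 334.0726 × 1.044634 = 348.9836
Market ₹335.95 < fair 348.9836: forward underpriced → reverse cash-and-carry (short the stock, invest proceeds at r, pay the dividends, go long the forward).
Profit at T = |F_mkt − F*| = |335.95 − 348.9836| = ₹13.03 per share

₹13.03 per share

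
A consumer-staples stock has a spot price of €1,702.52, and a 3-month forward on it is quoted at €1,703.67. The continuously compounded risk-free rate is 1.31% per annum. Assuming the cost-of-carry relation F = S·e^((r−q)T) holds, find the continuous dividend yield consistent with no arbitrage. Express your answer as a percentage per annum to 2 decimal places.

From F = S·e^((r−q)T): (r − q) = ln(F/S)/T
ln(1703.67/1702.52) = ln(1.000675) = 0.000675
(r − q) = 0.000675 / (3/12) = 0.002700
q = r − ln(F/S)/T = 0.0131 − 0.002700 = 0.010400
q = 1.04%

1.04%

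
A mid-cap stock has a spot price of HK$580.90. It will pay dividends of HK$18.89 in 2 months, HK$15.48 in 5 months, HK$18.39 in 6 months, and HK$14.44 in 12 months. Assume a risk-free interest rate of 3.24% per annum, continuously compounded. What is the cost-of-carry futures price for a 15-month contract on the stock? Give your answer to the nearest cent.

PV(dividends) I = 18.89·e^(−0.0324·2/12) + 15.48·e^(−0.0324·5/12) + 18.39·e^(−0.0324·6/12) + 14.44·e^(−0.0324·12/12)
I = 18.7883 + 15.2724 + 18.0945 + 13.9796 = 66.1348
F = (S − I)·e^(rT) = (580.90 − 66.1348) · e^(0.0324·15/12)
= 514.7652 · e^0.040500 = 514.7652 × 1.041331 = HK$536.04

HK$536.04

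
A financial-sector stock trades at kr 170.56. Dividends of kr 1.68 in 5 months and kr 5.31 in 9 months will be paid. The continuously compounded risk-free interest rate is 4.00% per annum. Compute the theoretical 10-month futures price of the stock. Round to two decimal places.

kr 169.31

PV(dividends) I = 1.68·e^(−0.0400·5/12) + 5.31·e^(−0.0400·9/12)
I = 1.6522 + 5.1531 = 6.8053
F = (S − I)·e^(rT) = (170.56 − 6.8053) · e^(0.0400·10/12)
= 163.7547 · e^0.033333 = 163.7547 × 1.033895 = kr 169.31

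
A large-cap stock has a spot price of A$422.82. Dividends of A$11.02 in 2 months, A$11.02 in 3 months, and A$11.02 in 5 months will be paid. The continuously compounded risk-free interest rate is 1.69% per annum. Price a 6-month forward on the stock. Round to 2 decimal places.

A$393.22

PV(dividends) I = 11.02·e^(−0.0169·2/12) + 11.02·e^(−0.0169·3/12) + 11.02·e^(−0.0169·5/12)
I = 10.9890 + 10.9735 + 10.9427 = 32.9052
F = (S − I)·e^(rT) = (422.82 − 32.9052) · e^(0.0169·6/12)
= 389.9148 · e^0.008450 = 389.9148 × 1.008486 = A$393.22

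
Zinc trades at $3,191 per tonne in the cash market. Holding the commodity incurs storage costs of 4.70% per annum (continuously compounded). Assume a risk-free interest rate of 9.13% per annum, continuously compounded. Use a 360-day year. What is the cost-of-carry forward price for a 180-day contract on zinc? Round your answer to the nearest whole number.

$3,419 per tonne

Net carry = r + u − y = 0.0913 + 0.0470 − 0.0000 = 0.1383
F = S·e^((r+u−y)T) = 3191 · e^(0.1383 × 180/360) = 3191 · e^0.069150
= 3191 × 1.071597 = $3,419 per tonne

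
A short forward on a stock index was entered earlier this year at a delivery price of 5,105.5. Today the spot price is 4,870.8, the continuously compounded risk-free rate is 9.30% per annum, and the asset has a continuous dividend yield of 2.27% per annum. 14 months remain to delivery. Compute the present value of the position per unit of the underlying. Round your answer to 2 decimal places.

-162.95

Current fair forward for the remaining 14 months: F = S·e^((r − q)·T), (r − q) = 0.0930 − 0.0227 = 0.0703
F = 4870.8 · e^(0.0703 × 14/12) = 4870.8 × 1.08547390 = 5287.1263
Value of long forward = (F − K)·e^(−rT) = (5287.1263 − 5105.5) · e^(−0.0930·14/12)
= 181.6263 × 0.89717889 = 162.95
Short position value = −(long value) = -162.95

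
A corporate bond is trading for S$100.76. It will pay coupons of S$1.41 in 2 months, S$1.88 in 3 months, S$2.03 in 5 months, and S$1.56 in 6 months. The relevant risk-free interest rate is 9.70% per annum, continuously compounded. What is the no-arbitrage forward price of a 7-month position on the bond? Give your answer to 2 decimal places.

PV(coupons) I = 1.41·e^(−0.0970·2/12) + 1.88·e^(−0.0970·3/12) + 2.03·e^(−0.0970·5/12) + 1.56·e^(−0.0970·6/12)
I = 1.3874 + 1.8350 + 1.9496 + 1.4861 = 6.6581
F = (S − I)·e^(rT) = (100.76 − 6.6581) · e^(0.0970·7/12)
= 94.1019 · e^0.056583 = 94.1019 × 1.058214 = S$99.58

S$99.58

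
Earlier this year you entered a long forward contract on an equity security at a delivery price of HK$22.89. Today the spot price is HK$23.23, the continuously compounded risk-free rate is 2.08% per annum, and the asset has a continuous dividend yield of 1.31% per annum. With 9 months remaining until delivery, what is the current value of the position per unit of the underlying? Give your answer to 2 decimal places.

HK$0.47

Current fair forward for the remaining 9 months: F = S·e^((r − q)·T), (r − q) = 0.0208 − 0.0131 = 0.0077
F = 23.23 · e^(0.0077 × 9/12) = 23.23 × 1.005792 = 23.3645
Value of long forward = (F − K)·e^(−rT) = (23.3645 − 22.89) · e^(−0.0208·9/12)
= 0.4745 × 0.984521 = 0.47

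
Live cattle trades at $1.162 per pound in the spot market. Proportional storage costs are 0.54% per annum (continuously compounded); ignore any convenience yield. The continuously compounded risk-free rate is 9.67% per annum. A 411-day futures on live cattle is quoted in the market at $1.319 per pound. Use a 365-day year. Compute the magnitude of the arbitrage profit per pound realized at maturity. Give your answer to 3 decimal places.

Fair futures: F* = S·e^(carry·T), with carry = (r + u) = 0.0967 + 0.0054 = 0.1021
F* = 1.162 · e^(0.1021 × 411/365) = 1.162 · e^0.114967 = 1.162 × 1.121836 = $1.3036
Market $1.319 > fair $1.3036: forward overpriced → cash-and-carry (buy spot, short the forward).
At maturity, profit = |F_mkt − F*| = |1.319 − 1.3036| = $0.015 per pound

$0.015 per pound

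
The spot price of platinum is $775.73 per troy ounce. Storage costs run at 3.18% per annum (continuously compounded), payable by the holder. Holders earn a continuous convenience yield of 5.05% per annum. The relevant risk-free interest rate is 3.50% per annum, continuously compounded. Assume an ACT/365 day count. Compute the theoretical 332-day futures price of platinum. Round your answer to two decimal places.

$787.32 per troy ounce

Net carry = r + u − y = 0.0350 + 0.0318 − 0.0505 = 0.0163
F = S·e^((r+u−y)T) = 775.73 · e^(0.0163 × 332/365) = 775.73 · e^0.014826
= 775.73 × 1.014936 = $787.32 per troy ounce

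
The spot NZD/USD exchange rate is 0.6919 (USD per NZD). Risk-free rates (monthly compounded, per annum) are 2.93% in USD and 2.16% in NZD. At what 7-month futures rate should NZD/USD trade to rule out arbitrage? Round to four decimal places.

By covered interest parity, F = S · (1+r_USD/12)^(12T) / (1+r_NZD/12)^(12T)
= 0.6919 × 1.017217 / 1.012668 = 0.6919 × 1.004492
F = 0.6950 USD per NZD

0.6950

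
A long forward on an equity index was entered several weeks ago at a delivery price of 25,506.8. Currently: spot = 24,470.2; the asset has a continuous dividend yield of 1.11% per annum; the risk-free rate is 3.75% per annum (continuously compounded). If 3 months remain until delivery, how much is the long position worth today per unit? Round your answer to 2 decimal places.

Current fair forward for the remaining 3 months: F = S·e^((r − q)·T), (r − q) = 0.0375 − 0.0111 = 0.0264
F = 24470.2 · e^(0.0264 × 3/12) = 24470.2 × 1.00662183 = 24632.2375
Value of long forward = (F − K)·e^(−rT) = (24632.2375 − 25506.8) · e^(−0.0375·3/12)
= -874.5625 × 0.99066881 = -866.40

-866.40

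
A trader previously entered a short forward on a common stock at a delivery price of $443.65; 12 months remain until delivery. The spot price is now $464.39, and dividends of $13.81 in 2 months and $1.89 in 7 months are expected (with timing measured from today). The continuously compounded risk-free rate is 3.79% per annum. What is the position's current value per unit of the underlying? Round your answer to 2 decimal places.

-$21.67

PV(remaining dividends) I = 13.81·e^(−0.0379·2/12) + 1.89·e^(−0.0379·7/12) = 15.5717
Current forward F = (S − I)·e^(rT) = (464.39 − 15.5717)·e^(0.0379·12/12) = 448.8183 × 1.038627 = 466.1548
Value (long) = (F − K)·e^(−rT) = (466.1548 − 443.65) × 0.962809 = 21.6678
Short position value = −(long value) = -$21.67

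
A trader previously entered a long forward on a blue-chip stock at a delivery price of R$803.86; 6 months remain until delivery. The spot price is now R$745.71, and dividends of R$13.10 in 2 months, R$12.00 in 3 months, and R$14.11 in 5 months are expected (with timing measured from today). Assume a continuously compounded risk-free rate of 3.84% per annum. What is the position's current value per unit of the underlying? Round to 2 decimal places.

PV(remaining dividends) I = 13.10·e^(−0.0384·2/12) + 12.00·e^(−0.0384·3/12) + 14.11·e^(−0.0384·5/12) = 38.7878
Current forward F = (S − I)·e^(rT) = (745.71 − 38.7878)·e^(0.0384·6/12) = 706.9222 × 1.019386 = 720.6266
Value (long) = (F − K)·e^(−rT) = (720.6266 − 803.86) × 0.980983 = -81.6506
Value = -R$81.65

-R$81.65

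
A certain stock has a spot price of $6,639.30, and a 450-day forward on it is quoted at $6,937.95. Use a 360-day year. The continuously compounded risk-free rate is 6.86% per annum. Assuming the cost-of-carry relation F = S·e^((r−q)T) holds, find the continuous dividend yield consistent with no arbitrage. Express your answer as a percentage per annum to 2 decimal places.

From F = S·e^((r−q)T): (r − q) = ln(F/S)/T
ln(6937.95/6639.30) = ln(1.044982) = 0.044000
(r − q) = 0.044000 / (450/360) = 0.035200
q = r − ln(F/S)/T = 0.0686 − 0.035200 = 0.033400
q = 3.34%

3.34%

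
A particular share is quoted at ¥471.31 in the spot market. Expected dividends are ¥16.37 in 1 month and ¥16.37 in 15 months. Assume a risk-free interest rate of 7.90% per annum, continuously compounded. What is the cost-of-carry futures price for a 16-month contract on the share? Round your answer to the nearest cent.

¥489.12

PV(dividends) I = 16.37·e^(−0.0790·1/12) + 16.37·e^(−0.0790·15/12)
I = 16.2626 + 14.8307 = 31.0933
F = (S − I)·e^(rT) = (471.31 − 31.0933) · e^(0.0790·16/12)
= 440.2167 · e^0.105333 = 440.2167 × 1.111081 = ¥489.12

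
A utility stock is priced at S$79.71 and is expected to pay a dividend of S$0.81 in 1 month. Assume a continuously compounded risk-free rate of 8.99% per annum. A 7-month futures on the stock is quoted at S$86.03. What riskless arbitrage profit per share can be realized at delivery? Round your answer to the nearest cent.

PV(dividends) I = 0.81·e^(−0.0899·1/12) = 0.8040
Fair futures F* = (S − I)·e^(rT) = (79.71 − 0.8040)·e^0.052442 = 78.9060 × 1.053841 = 83.1544
Market S$86.03 > fair 83.1544: forward overpriced → cash-and-carry (borrow at r, buy the stock and collect the dividends, short the forward).
Profit at T = |F_mkt − F*| = |86.03 − 83.1544| = S$2.88 per share

S$2.88 per share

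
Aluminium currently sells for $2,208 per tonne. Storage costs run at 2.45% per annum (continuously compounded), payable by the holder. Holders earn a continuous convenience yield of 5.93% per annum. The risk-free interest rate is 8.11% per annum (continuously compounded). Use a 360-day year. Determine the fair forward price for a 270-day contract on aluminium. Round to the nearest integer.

$2,286 per tonne

Net carry = r + u − y = 0.0811 + 0.0245 − 0.0593 = 0.0463
F = S·e^((r+u−y)T) = 2208 · e^(0.0463 × 270/360) = 2208 · e^0.034725
= 2208 × 1.035335 = $2,286 per tonne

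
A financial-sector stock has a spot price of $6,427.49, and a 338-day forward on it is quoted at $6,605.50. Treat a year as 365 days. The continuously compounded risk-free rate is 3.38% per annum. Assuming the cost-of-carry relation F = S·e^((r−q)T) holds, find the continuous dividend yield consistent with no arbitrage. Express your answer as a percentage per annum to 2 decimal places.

From F = S·e^((r−q)T): (r − q) = ln(F/S)/T
ln(6605.50/6427.49) = ln(1.027695) = 0.027318
(r − q) = 0.027318 / (338/365) = 0.029500
q = r − ln(F/S)/T = 0.0338 − 0.029500 = 0.004300
q = 0.43%

0.43%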